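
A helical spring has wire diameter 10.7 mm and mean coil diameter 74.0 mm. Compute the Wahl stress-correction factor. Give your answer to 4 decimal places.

C = D/d = 74.0/10.7 = 6.9159
K_W = (4C−1)/(4C−4) + 0.615/C = 26.664/23.664 + 0.0889 = 1.2157

1.2157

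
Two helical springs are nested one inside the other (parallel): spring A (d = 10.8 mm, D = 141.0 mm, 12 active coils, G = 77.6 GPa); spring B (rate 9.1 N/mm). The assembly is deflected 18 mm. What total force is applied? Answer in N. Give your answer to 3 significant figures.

k_A = Gd⁴/(8D³N_a) = (77.6×10³)(10.8⁴)/(8·141.0³·12) = 3.9231 N/mm
Parallel: k_eq = 3.9231 + 9.1 = 13.023 N/mm
F = k_eq·δ = 13.023·18 = 234.42 N

234 N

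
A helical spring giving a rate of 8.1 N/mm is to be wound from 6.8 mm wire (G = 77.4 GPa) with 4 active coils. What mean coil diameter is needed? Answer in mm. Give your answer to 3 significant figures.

86.1 mm

D = (Gd⁴/(8N_a·k))^(1/3) = (77.4×10³·6.8⁴/(8·4·8.1))^(1/3)
  = (638472)^(1/3) = 86.1087 mm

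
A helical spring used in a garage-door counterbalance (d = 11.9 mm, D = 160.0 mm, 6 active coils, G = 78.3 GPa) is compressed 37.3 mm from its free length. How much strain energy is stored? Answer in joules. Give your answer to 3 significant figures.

k = Gd⁴/(8D³N_a) = (78.3×10³)(11.9⁴)/(8·160.0³·6) = 7.9864 N/mm
U = ½kδ² = 0.5 × 7.9864 × 37.3² = 5555.7 N·mm = 5.5557 J

5.56 J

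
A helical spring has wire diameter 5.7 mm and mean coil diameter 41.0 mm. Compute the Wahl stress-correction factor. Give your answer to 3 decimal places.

1.207

C = D/d = 41.0/5.7 = 7.1930
K_W = (4C−1)/(4C−4) + 0.615/C = 27.772/24.772 + 0.0855 = 1.2066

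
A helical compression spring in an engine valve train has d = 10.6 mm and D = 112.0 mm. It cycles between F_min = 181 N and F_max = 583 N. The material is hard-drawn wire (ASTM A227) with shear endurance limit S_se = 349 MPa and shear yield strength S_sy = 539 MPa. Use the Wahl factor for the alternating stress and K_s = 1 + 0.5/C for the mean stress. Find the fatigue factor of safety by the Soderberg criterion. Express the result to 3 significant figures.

C = D/d = 112.0/10.6 = 10.5660; K_W = (4C−1)/(4C−4)+0.615/C = 1.1366; K_s = 1+0.5/C = 1.0473
F_a = (F_max−F_min)/2 = 201 N; F_m = (F_max+F_min)/2 = 382 N
τ_a = K_W·8F_aD/(πd³) = 1.1366 × 48.132 = 54.708 MPa
τ_m = K_s·8F_mD/(πd³) = 1.0473 × 91.475 = 95.804 MPa
Soderberg: 1/n_f = τ_a/S_se + τ_m/S_sy = 54.708/349 + 95.804/539 = 0.15676 + 0.17774 = 0.3345
n_f = 1/0.3345 = 2.99

2.99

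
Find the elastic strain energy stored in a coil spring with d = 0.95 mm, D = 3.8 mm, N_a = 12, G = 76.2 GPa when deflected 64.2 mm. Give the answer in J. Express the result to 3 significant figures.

24.3 J

k = Gd⁴/(8D³N_a) = (76.2×10³)(0.95⁴)/(8·3.8³·12) = 11.782 N/mm
U = ½kδ² = 0.5 × 11.782 × 64.2² = 24281 N·mm = 24.281 J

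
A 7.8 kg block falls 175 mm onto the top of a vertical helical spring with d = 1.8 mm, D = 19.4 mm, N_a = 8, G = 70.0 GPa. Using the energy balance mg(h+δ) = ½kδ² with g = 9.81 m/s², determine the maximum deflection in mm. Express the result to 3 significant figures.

188 mm

k = Gd⁴/(8D³N_a) = (70.0×10³)(1.8⁴)/(8·19.4³·8) = 1.5725 N/mm
W = mg = 7.8 × 9.81 = 76.518 N
½kδ² − Wδ − Wh = 0 → δ = (W + √(W² + 2kWh))/k
δ = (76.518 + √(5855 + 42114.8))/1.5725 = (76.518 + 219.02)/1.5725 = 187.94 mm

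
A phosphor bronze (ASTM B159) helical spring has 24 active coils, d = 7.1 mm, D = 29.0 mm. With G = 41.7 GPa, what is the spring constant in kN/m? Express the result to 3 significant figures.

22.6 kN/m

k = Gd⁴/(8D³N_a) = (41.7×10³ × 7.1⁴) / (8 × 29.0³ × 24)
  = 1.05967e+08 / 4.68269e+06 = 22.629 N/mm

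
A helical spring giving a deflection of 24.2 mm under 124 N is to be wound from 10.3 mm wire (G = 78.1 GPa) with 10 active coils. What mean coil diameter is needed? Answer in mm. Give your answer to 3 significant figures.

129 mm

Required rate k = F/δ = 124/24.2 = 5.124 N/mm
D = (Gd⁴/(8N_a·k))^(1/3) = (78.1×10³·10.3⁴/(8·10·5.124))^(1/3)
  = (2.14439e+06)^(1/3) = 128.9539 mm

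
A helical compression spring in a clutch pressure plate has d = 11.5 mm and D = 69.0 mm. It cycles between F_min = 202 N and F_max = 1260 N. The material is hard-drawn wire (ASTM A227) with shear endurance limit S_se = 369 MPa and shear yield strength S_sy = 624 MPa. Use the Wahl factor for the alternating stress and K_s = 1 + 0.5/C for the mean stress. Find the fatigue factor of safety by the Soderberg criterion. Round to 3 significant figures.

C = D/d = 69.0/11.5 = 6.0000; K_W = (4C−1)/(4C−4)+0.615/C = 1.2525; K_s = 1+0.5/C = 1.0833
F_a = (F_max−F_min)/2 = 529 N; F_m = (F_max+F_min)/2 = 731 N
τ_a = K_W·8F_aD/(πd³) = 1.2525 × 61.115 = 76.547 MPa
τ_m = K_s·8F_mD/(πd³) = 1.0833 × 84.453 = 91.49 MPa
Soderberg: 1/n_f = τ_a/S_se + τ_m/S_sy = 76.547/369 + 91.49/624 = 0.20744 + 0.14662 = 0.35406
n_f = 1/0.35406 = 2.824

2.82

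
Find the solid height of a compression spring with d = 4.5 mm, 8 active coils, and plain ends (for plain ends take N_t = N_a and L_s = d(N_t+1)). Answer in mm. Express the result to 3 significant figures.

plain ends: N_t = N_a = 8
L_s = d·(N_t+1) = 4.5 × 9 = 40.5 mm

40.5 mm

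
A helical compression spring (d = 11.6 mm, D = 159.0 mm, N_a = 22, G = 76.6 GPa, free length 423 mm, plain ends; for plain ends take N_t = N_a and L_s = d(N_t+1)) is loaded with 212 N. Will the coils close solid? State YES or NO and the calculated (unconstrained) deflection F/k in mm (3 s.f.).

k = Gd⁴/(8D³N_a) = (76.6×10³)(11.6⁴)/(8·159.0³·22) = 1.9605 N/mm
N_t = 22; L_s = 11.6·23 = 266.8 mm; δ_solid = L₀ − L_s = 423 − 266.8 = 156.2 mm
δ = F/k = 212/1.9605 = 108.14 mm
δ < δ_solid → spring does not go solid

NO, δ = 108 mm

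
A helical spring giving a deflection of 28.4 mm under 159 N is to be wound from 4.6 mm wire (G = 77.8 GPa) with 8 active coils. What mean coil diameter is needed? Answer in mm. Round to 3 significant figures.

46.0 mm

Required rate k = F/δ = 159/28.4 = 5.5986 N/mm
D = (Gd⁴/(8N_a·k))^(1/3) = (77.8×10³·4.6⁴/(8·8·5.5986))^(1/3)
  = (97219.2)^(1/3) = 45.9816 mm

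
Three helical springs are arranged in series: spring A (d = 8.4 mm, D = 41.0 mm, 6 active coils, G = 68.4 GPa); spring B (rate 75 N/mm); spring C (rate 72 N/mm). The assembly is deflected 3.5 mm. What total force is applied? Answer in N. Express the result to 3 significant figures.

94.8 N

k_A = Gd⁴/(8D³N_a) = (68.4×10³)(8.4⁴)/(8·41.0³·6) = 102.94 N/mm
Series: 1/k_eq = 1/102.94 + 1/75 + 1/72 = 0.036937; k_eq = 27.073 N/mm
F = k_eq·δ = 27.073·3.5 = 94.757 N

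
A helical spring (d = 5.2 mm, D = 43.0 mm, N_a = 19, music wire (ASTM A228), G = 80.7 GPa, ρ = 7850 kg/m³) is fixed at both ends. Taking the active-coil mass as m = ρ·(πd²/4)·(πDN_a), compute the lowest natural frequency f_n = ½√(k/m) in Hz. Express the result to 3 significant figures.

k = Gd⁴/(8D³N_a) = (80.7×10³)(5.2⁴)/(8·43.0³·19) = 4.8825 N/mm = 4882.5 N/m
Wire length L = πDN_a = π·43.0·19 = 2566.7 mm
m = ρ·(πd²/4)·L = 7850 × 21.237×10⁻⁶ m² × 2.5667 m = 0.4279 kg
f_n = ½√(k/m) = 0.5·√(4882.5/0.4279) = 0.5·√(11410) = 53.41 Hz

53.4 Hz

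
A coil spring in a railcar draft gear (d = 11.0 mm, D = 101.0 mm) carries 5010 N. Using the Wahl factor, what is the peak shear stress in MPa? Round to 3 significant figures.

Spring index C = D/d = 101.0/11.0 = 9.1818
K_W = (4C−1)/(4C−4) + 0.615/C = 35.727/32.727 + 0.0670 = 1.1586
τ₀ = 8FD/(πd³) = 8·5010·101.0/(π·11.0³) = 4.04808e+06/4181.5 = 968.1 MPa
τ_max = K·τ₀ = 1.1586 × 968.1 = 1121.7 MPa

1120 MPa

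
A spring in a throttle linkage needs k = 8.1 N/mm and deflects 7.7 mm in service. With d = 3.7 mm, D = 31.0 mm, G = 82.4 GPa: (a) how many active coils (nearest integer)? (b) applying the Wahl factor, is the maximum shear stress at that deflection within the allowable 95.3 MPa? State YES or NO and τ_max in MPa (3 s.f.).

N_a = Gd⁴/(8D³k) = (82.4×10³)(3.7⁴)/(8·31.0³·8.1) = 8 → N_a = 8
Actual rate k = Gd⁴/(8D³·8) = 8.0997 N/mm
Working load F = kδ = 8.0997·7.7 = 62.368 N
C = 31.0/3.7 = 8.3784; K_W = (4C−1)/(4C−4)+0.615/C = 1.1751
τ_max = K_W·8FD/(πd³) = 1.1751·97.198 = 114.21 MPa
τ_max > 95.3 MPa → exceeds allowable

(a) 8 coils; (b) NO, τ_max = 114 MPa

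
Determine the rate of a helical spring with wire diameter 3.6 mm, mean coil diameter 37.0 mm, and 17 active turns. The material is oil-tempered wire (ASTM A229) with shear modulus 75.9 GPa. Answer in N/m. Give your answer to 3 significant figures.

k = Gd⁴/(8D³N_a) = (75.9×10³ × 3.6⁴) / (8 × 37.0³ × 17)
  = 1.27483e+07 / 6.88881e+06 = 1.8506 N/mm = 1850.6 N/m

1850 N/m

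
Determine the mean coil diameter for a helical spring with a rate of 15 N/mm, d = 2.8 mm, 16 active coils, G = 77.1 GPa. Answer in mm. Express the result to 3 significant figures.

D = (Gd⁴/(8N_a·k))^(1/3) = (77.1×10³·2.8⁴/(8·16·15))^(1/3)
  = (2468.23)^(1/3) = 13.5143 mm

13.5 mm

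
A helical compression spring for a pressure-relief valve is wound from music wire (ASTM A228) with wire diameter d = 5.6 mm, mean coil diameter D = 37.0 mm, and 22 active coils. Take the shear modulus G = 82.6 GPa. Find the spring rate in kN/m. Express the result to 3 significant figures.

9.11 kN/m

k = Gd⁴/(8D³N_a) = (82.6×10³ × 5.6⁴) / (8 × 37.0³ × 22)
  = 8.12329e+07 / 8.91493e+06 = 9.112 N/mm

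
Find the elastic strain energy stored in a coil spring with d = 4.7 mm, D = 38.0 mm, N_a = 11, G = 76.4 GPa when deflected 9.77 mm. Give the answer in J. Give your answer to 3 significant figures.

0.368 J

k = Gd⁴/(8D³N_a) = (76.4×10³)(4.7⁴)/(8·38.0³·11) = 7.7206 N/mm
U = ½kδ² = 0.5 × 7.7206 × 9.77² = 368.48 N·mm = 0.36848 J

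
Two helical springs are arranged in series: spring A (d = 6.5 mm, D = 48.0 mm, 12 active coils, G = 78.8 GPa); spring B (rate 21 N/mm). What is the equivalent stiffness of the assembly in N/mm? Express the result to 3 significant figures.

8.12 N/mm

k_A = Gd⁴/(8D³N_a) = (78.8×10³)(6.5⁴)/(8·48.0³·12) = 13.249 N/mm
Series: 1/k_eq = 1/13.249 + 1/21 = 0.1231; k_eq = 8.1237 N/mm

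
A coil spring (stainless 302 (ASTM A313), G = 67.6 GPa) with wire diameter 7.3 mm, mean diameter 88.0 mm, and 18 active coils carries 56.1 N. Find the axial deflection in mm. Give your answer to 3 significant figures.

k = Gd⁴/(8D³N_a) = (67.6×10³)(7.3⁴)/(8·88.0³·18) = 1.9563 N/mm
δ = F/k = 56.1 / 1.9563 = 28.677 mm

28.7 mm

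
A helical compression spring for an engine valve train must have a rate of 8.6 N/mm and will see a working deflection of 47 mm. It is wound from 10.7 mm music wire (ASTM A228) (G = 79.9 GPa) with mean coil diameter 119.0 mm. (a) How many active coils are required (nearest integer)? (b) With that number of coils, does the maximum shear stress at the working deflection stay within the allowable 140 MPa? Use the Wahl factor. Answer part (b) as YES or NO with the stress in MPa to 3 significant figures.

N_a = Gd⁴/(8D³k) = (79.9×10³)(10.7⁴)/(8·119.0³·8.6) = 9.033 → N_a = 9
Actual rate k = Gd⁴/(8D³·9) = 8.6319 N/mm
Working load F = kδ = 8.6319·47 = 405.7 N
C = 119.0/10.7 = 11.1215; K_W = (4C−1)/(4C−4)+0.615/C = 1.1294
τ_max = K_W·8FD/(πd³) = 1.1294·100.36 = 113.34 MPa
τ_max ≤ 140 MPa → acceptable

(a) 9 coils; (b) YES, τ_max = 113 MPa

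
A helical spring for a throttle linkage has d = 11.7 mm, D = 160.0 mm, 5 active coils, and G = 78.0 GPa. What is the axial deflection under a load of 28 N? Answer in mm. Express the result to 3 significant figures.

k = Gd⁴/(8D³N_a) = (78.0×10³)(11.7⁴)/(8·160.0³·5) = 8.9211 N/mm
δ = F/k = 28 / 8.9211 = 3.1386 mm

3.14 mm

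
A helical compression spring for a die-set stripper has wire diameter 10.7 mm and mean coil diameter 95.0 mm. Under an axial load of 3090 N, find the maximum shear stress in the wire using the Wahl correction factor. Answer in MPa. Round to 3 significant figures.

711 MPa

Spring index C = D/d = 95.0/10.7 = 8.8785
K_W = (4C−1)/(4C−4) + 0.615/C = 34.514/31.514 + 0.0693 = 1.1645
τ₀ = 8FD/(πd³) = 8·3090·95.0/(π·10.7³) = 2.3484e+06/3848.6 = 610.2 MPa
τ_max = K·τ₀ = 1.1645 × 610.2 = 710.55 MPa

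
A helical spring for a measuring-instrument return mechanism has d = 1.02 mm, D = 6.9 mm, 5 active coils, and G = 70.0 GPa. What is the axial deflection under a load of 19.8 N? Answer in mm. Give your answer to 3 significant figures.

k = Gd⁴/(8D³N_a) = (70.0×10³)(1.02⁴)/(8·6.9³·5) = 5.7662 N/mm
δ = F/k = 19.8 / 5.7662 = 3.4338 mm

3.43 mm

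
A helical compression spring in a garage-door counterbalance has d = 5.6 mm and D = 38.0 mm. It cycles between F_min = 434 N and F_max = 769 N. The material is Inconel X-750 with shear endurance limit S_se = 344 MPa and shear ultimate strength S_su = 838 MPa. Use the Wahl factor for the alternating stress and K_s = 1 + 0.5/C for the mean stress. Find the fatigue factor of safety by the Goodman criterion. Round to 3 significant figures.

1.33

C = D/d = 38.0/5.6 = 6.7857; K_W = (4C−1)/(4C−4)+0.615/C = 1.2203; K_s = 1+0.5/C = 1.0737
F_a = (F_max−F_min)/2 = 167.5 N; F_m = (F_max+F_min)/2 = 601.5 N
τ_a = K_W·8F_aD/(πd³) = 1.2203 × 92.294 = 112.62 MPa
τ_m = K_s·8F_mD/(πd³) = 1.0737 × 331.43 = 355.85 MPa
Goodman: 1/n_f = τ_a/S_se + τ_m/S_su = 112.62/344 + 355.85/838 = 0.32739 + 0.42465 = 0.75204
n_f = 1/0.75204 = 1.33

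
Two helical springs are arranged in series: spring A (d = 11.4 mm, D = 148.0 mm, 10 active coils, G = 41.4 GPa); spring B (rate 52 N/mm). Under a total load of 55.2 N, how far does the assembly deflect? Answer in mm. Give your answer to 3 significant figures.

k_A = Gd⁴/(8D³N_a) = (41.4×10³)(11.4⁴)/(8·148.0³·10) = 2.6962 N/mm
Series: 1/k_eq = 1/2.6962 + 1/52 = 0.39013; k_eq = 2.5633 N/mm
δ = F/k_eq = 55.2/2.5633 = 21.535 mm

21.5 mm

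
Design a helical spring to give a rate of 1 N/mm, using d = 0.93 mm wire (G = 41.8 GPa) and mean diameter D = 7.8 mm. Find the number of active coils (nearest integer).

N_a = Gd⁴/(8D³k) = (41.8×10³ × 0.93⁴)/(8 × 7.8³ × 1)
    = 31268.6 / 3796.42 = 8.236 → 8 coils

8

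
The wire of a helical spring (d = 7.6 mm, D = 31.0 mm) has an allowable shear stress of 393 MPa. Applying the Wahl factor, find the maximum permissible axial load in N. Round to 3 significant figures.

1570 N

C = D/d = 31.0/7.6 = 4.0789
K_W = (4C−1)/(4C−4) + 0.615/C = 15.316/12.316 + 0.1508 = 1.3944
τ_max = K·8FD/(πd³) → F_max = τ_allow·πd³/(8DK)
F_max = 393·π·7.6³/(8·31.0·1.3944) = 5.4198e+05/345.8 = 1567.3 N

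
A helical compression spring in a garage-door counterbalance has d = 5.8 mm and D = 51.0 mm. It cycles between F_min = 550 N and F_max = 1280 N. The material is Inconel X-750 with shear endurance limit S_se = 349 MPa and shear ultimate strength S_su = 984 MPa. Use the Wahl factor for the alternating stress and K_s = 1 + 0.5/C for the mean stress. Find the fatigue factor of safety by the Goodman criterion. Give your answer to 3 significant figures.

0.682

C = D/d = 51.0/5.8 = 8.7931; K_W = (4C−1)/(4C−4)+0.615/C = 1.1662; K_s = 1+0.5/C = 1.0569
F_a = (F_max−F_min)/2 = 365 N; F_m = (F_max+F_min)/2 = 915 N
τ_a = K_W·8F_aD/(πd³) = 1.1662 × 242.95 = 283.32 MPa
τ_m = K_s·8F_mD/(πd³) = 1.0569 × 609.04 = 643.67 MPa
Goodman: 1/n_f = τ_a/S_se + τ_m/S_su = 283.32/349 + 643.67/984 = 0.81182 + 0.65414 = 1.466
n_f = 1/1.466 = 0.6821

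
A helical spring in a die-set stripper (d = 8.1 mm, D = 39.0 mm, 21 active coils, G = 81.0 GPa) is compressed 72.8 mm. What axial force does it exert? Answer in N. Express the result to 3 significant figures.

2550 N

k = Gd⁴/(8D³N_a) = (81.0×10³)(8.1⁴)/(8·39.0³·21) = 34.988 N/mm
F = k·δ = 34.988 × 72.8 = 2547.1 N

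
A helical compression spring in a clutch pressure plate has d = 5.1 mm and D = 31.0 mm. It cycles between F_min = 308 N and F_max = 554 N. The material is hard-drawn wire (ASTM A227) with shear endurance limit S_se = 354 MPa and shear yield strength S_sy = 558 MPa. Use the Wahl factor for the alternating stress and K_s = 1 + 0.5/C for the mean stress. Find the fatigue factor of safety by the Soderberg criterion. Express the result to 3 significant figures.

1.32

C = D/d = 31.0/5.1 = 6.0784; K_W = (4C−1)/(4C−4)+0.615/C = 1.2489; K_s = 1+0.5/C = 1.0823
F_a = (F_max−F_min)/2 = 123 N; F_m = (F_max+F_min)/2 = 431 N
τ_a = K_W·8F_aD/(πd³) = 1.2489 × 73.198 = 91.414 MPa
τ_m = K_s·8F_mD/(πd³) = 1.0823 × 256.49 = 277.59 MPa
Soderberg: 1/n_f = τ_a/S_se + τ_m/S_sy = 91.414/354 + 277.59/558 = 0.25823 + 0.49747 = 0.7557
n_f = 1/0.7557 = 1.323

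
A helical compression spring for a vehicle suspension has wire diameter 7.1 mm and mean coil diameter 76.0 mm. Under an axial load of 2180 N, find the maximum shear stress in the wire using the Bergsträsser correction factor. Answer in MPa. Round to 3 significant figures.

1330 MPa

Spring index C = D/d = 76.0/7.1 = 10.7042
K_B = (4C+2)/(4C−3) = 44.817/39.817 = 1.1256
τ₀ = 8FD/(πd³) = 8·2180·76.0/(π·7.1³) = 1.32544e+06/1124.4 = 1178.8 MPa
τ_max = K·τ₀ = 1.1256 × 1178.8 = 1326.8 MPa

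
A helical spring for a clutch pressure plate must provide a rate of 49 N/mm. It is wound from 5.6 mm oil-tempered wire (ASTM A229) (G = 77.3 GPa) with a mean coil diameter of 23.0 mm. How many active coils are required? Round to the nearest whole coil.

16

N_a = Gd⁴/(8D³k) = (77.3×10³ × 5.6⁴)/(8 × 23.0³ × 49)
    = 7.60207e+07 / 4.76946e+06 = 15.94 → 16 coils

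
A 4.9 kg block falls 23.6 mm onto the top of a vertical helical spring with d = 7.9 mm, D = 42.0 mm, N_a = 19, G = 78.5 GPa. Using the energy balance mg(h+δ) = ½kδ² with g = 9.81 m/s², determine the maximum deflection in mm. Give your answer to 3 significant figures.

k = Gd⁴/(8D³N_a) = (78.5×10³)(7.9⁴)/(8·42.0³·19) = 27.151 N/mm
W = mg = 4.9 × 9.81 = 48.069 N
½kδ² − Wδ − Wh = 0 → δ = (W + √(W² + 2kWh))/k
δ = (48.069 + √(2310.6 + 61601.8))/27.151 = (48.069 + 252.81)/27.151 = 11.082 mm

11.1 mm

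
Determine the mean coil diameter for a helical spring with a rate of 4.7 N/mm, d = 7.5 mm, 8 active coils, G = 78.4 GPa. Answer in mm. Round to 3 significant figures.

D = (Gd⁴/(8N_a·k))^(1/3) = (78.4×10³·7.5⁴/(8·8·4.7))^(1/3)
  = (824676)^(1/3) = 93.7766 mm

93.8 mm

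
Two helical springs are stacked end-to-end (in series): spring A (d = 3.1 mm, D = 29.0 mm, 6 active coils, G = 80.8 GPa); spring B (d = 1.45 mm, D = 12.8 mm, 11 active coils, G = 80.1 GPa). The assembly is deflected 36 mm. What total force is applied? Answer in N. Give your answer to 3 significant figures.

k_A = Gd⁴/(8D³N_a) = (80.8×10³)(3.1⁴)/(8·29.0³·6) = 6.3742 N/mm
k_B = Gd⁴/(8D³N_a) = (80.1×10³)(1.45⁴)/(8·12.8³·11) = 1.9186 N/mm
Series: 1/k_eq = 1/6.3742 + 1/1.9186 = 0.67809; k_eq = 1.4747 N/mm
F = k_eq·δ = 1.4747·36 = 53.09 N

53.1 N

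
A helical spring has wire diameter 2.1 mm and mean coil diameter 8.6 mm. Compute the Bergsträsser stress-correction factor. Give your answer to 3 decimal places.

C = D/d = 8.6/2.1 = 4.0952
K_B = (4C+2)/(4C−3) = 18.381/13.381 = 1.3737

1.374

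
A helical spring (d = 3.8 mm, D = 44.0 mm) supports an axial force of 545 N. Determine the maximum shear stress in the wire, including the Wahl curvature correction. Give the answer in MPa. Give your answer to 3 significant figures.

Spring index C = D/d = 44.0/3.8 = 11.5789
K_W = (4C−1)/(4C−4) + 0.615/C = 45.316/42.316 + 0.0531 = 1.1240
τ₀ = 8FD/(πd³) = 8·545·44.0/(π·3.8³) = 191840/172.39 = 1112.9 MPa
τ_max = K·τ₀ = 1.1240 × 1112.9 = 1250.9 MPa

1250 MPa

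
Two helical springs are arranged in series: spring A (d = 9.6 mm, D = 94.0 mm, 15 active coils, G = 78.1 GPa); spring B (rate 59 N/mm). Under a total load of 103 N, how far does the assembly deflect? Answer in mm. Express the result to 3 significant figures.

k_A = Gd⁴/(8D³N_a) = (78.1×10³)(9.6⁴)/(8·94.0³·15) = 6.6554 N/mm
Series: 1/k_eq = 1/6.6554 + 1/59 = 0.1672; k_eq = 5.9807 N/mm
δ = F/k_eq = 103/5.9807 = 17.222 mm

17.2 mm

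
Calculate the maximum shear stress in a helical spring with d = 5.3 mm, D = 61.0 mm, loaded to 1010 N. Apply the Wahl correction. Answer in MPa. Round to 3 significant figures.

1190 MPa

Spring index C = D/d = 61.0/5.3 = 11.5094
K_W = (4C−1)/(4C−4) + 0.615/C = 45.038/42.038 + 0.0534 = 1.1248
τ₀ = 8FD/(πd³) = 8·1010·61.0/(π·5.3³) = 492880/467.71 = 1053.8 MPa
τ_max = K·τ₀ = 1.1248 × 1053.8 = 1185.3 MPa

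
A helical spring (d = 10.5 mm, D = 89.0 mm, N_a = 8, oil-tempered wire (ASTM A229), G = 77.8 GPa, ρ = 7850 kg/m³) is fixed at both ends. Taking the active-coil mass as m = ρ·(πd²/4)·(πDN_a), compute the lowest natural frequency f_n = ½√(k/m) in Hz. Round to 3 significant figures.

k = Gd⁴/(8D³N_a) = (77.8×10³)(10.5⁴)/(8·89.0³·8) = 20.96 N/mm = 20960 N/m
Wire length L = πDN_a = π·89.0·8 = 2236.8 mm
m = ρ·(πd²/4)·L = 7850 × 86.59×10⁻⁶ m² × 2.2368 m = 1.5204 kg
f_n = ½√(k/m) = 0.5·√(20960/1.5204) = 0.5·√(13785) = 58.706 Hz

58.7 Hz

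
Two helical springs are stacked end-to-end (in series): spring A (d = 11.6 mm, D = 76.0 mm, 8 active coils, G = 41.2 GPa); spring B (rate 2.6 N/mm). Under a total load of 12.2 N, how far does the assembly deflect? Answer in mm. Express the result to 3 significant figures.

5.15 mm

k_A = Gd⁴/(8D³N_a) = (41.2×10³)(11.6⁴)/(8·76.0³·8) = 26.553 N/mm
Series: 1/k_eq = 1/26.553 + 1/2.6 = 0.42228; k_eq = 2.3681 N/mm
δ = F/k_eq = 12.2/2.3681 = 5.1518 mm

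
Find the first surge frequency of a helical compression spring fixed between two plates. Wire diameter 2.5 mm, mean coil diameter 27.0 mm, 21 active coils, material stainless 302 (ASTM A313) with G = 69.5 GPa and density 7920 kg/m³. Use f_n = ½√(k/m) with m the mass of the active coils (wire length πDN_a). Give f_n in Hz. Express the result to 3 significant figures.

k = Gd⁴/(8D³N_a) = (69.5×10³)(2.5⁴)/(8·27.0³·21) = 0.821 N/mm = 821 N/m
Wire length L = πDN_a = π·27.0·21 = 1781.3 mm
m = ρ·(πd²/4)·L = 7920 × 4.9087×10⁻⁶ m² × 1.7813 m = 0.069251 kg
f_n = ½√(k/m) = 0.5·√(821/0.069251) = 0.5·√(11855) = 54.441 Hz

54.4 Hz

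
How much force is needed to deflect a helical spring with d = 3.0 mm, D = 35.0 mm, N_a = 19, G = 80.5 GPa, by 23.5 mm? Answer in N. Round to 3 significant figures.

23.5 N

k = Gd⁴/(8D³N_a) = (80.5×10³)(3.0⁴)/(8·35.0³·19) = 1.0005 N/mm
F = k·δ = 1.0005 × 23.5 = 23.513 N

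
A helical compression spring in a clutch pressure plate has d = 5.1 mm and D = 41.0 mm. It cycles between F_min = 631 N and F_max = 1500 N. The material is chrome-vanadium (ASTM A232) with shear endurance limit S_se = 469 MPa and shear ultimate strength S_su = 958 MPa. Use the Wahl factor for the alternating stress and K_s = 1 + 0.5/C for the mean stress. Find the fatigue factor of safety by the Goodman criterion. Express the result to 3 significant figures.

C = D/d = 41.0/5.1 = 8.0392; K_W = (4C−1)/(4C−4)+0.615/C = 1.1830; K_s = 1+0.5/C = 1.0622
F_a = (F_max−F_min)/2 = 434.5 N; F_m = (F_max+F_min)/2 = 1065.5 N
τ_a = K_W·8F_aD/(πd³) = 1.1830 × 341.98 = 404.58 MPa
τ_m = K_s·8F_mD/(πd³) = 1.0622 × 838.62 = 890.78 MPa
Goodman: 1/n_f = τ_a/S_se + τ_m/S_su = 404.58/469 + 890.78/958 = 0.86264 + 0.92983 = 1.7925
n_f = 1/1.7925 = 0.5579

0.558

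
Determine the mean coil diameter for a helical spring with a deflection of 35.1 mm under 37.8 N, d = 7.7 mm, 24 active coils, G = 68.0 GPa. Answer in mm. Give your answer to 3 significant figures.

105 mm

Required rate k = F/δ = 37.8/35.1 = 1.0769 N/mm
D = (Gd⁴/(8N_a·k))^(1/3) = (68.0×10³·7.7⁴/(8·24·1.0769))^(1/3)
  = (1.15607e+06)^(1/3) = 104.9531 mm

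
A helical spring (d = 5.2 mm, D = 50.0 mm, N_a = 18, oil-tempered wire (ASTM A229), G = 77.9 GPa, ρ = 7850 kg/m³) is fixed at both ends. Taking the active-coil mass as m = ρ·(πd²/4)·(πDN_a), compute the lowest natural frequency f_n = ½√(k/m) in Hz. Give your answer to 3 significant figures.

41.0 Hz

k = Gd⁴/(8D³N_a) = (77.9×10³)(5.2⁴)/(8·50.0³·18) = 3.1643 N/mm = 3164.3 N/m
Wire length L = πDN_a = π·50.0·18 = 2827.4 mm
m = ρ·(πd²/4)·L = 7850 × 21.237×10⁻⁶ m² × 2.8274 m = 0.47137 kg
f_n = ½√(k/m) = 0.5·√(3164.3/0.47137) = 0.5·√(6713) = 40.967 Hz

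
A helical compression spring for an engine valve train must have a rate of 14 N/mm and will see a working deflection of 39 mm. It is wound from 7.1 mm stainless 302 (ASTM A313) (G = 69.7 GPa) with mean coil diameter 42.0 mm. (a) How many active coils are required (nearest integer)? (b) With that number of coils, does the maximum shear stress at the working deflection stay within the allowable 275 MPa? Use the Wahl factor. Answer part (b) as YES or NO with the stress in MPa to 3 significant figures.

N_a = Gd⁴/(8D³k) = (69.7×10³)(7.1⁴)/(8·42.0³·14) = 21.35 → N_a = 21
Actual rate k = Gd⁴/(8D³·21) = 14.23 N/mm
Working load F = kδ = 14.23·39 = 554.98 N
C = 42.0/7.1 = 5.9155; K_W = (4C−1)/(4C−4)+0.615/C = 1.2565
τ_max = K_W·8FD/(πd³) = 1.2565·165.84 = 208.38 MPa
τ_max ≤ 275 MPa → acceptable

(a) 21 coils; (b) YES, τ_max = 208 MPa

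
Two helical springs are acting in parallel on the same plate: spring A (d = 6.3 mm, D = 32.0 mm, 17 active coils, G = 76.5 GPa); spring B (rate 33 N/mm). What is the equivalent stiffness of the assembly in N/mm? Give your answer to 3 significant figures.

60.0 N/mm

k_A = Gd⁴/(8D³N_a) = (76.5×10³)(6.3⁴)/(8·32.0³·17) = 27.042 N/mm
Parallel: k_eq = 27.042 + 33 = 60.042 N/mm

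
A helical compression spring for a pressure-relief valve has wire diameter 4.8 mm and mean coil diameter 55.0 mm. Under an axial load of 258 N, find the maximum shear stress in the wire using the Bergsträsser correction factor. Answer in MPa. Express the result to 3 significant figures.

365 MPa

Spring index C = D/d = 55.0/4.8 = 11.4583
K_B = (4C+2)/(4C−3) = 47.833/42.833 = 1.1167
τ₀ = 8FD/(πd³) = 8·258·55.0/(π·4.8³) = 113520/347.44 = 326.74 MPa
τ_max = K·τ₀ = 1.1167 × 326.74 = 364.88 MPa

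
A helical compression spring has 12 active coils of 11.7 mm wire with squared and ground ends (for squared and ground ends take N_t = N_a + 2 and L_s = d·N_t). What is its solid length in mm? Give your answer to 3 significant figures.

squared and ground ends: N_t = N_a + 2 = 12 + 2 = 14
L_s = d·N_t = 11.7 × 14 = 163.8 mm

164 mm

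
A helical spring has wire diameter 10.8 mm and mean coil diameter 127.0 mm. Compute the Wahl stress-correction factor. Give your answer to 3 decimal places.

1.122

C = D/d = 127.0/10.8 = 11.7593
K_W = (4C−1)/(4C−4) + 0.615/C = 46.037/43.037 + 0.0523 = 1.1220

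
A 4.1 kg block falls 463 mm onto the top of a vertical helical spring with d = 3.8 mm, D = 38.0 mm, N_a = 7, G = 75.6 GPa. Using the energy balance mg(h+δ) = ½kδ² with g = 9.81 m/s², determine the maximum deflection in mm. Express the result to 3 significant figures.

k = Gd⁴/(8D³N_a) = (75.6×10³)(3.8⁴)/(8·38.0³·7) = 5.13 N/mm
W = mg = 4.1 × 9.81 = 40.221 N
½kδ² − Wδ − Wh = 0 → δ = (W + √(W² + 2kWh))/k
δ = (40.221 + √(1617.7 + 191065))/5.13 = (40.221 + 438.96)/5.13 = 93.407 mm

93.4 mm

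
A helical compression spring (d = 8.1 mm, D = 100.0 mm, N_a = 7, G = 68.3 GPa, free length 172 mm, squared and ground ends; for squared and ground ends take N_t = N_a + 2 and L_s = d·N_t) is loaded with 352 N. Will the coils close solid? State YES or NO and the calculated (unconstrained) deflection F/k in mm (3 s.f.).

NO, δ = 67.0 mm

k = Gd⁴/(8D³N_a) = (68.3×10³)(8.1⁴)/(8·100.0³·7) = 5.2502 N/mm
N_t = 9; L_s = 8.1·9 = 72.9 mm; δ_solid = L₀ − L_s = 172 − 72.9 = 99.1 mm
δ = F/k = 352/5.2502 = 67.046 mm
δ < δ_solid → spring does not go solid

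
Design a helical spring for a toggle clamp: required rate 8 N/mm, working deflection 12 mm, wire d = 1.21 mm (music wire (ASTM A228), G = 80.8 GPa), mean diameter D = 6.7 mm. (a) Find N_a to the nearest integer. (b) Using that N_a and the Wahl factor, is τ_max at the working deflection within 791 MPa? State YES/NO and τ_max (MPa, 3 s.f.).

(a) 9 coils; (b) NO, τ_max = 1180 MPa

N_a = Gd⁴/(8D³k) = (80.8×10³)(1.21⁴)/(8·6.7³·8) = 8.998 → N_a = 9
Actual rate k = Gd⁴/(8D³·9) = 7.9983 N/mm
Working load F = kδ = 7.9983·12 = 95.979 N
C = 6.7/1.21 = 5.5372; K_W = (4C−1)/(4C−4)+0.615/C = 1.2764
τ_max = K_W·8FD/(πd³) = 1.2764·924.35 = 1179.8 MPa
τ_max > 791 MPa → exceeds allowable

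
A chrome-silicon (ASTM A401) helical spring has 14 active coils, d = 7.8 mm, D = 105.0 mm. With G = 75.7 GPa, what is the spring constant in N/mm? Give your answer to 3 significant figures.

k = Gd⁴/(8D³N_a) = (75.7×10³ × 7.8⁴) / (8 × 105.0³ × 14)
  = 2.80204e+08 / 1.29654e+08 = 2.1612 N/mm

2.16 N/mm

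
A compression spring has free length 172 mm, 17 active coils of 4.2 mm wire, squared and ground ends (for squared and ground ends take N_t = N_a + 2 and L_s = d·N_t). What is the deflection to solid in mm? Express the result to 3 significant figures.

N_t = 19; L_s = 4.2·19 = 79.8 mm
δ_solid = L₀ − L_s = 172 − 79.8 = 92.2 mm

92.2 mm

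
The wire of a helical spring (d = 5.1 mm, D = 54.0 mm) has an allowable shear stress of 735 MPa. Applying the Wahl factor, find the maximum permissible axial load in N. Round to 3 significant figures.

C = D/d = 54.0/5.1 = 10.5882
K_W = (4C−1)/(4C−4) + 0.615/C = 41.353/38.353 + 0.0581 = 1.1363
τ_max = K·8FD/(πd³) → F_max = τ_allow·πd³/(8DK)
F_max = 735·π·5.1³/(8·54.0·1.1363) = 3.063e+05/490.88 = 623.98 N

624 N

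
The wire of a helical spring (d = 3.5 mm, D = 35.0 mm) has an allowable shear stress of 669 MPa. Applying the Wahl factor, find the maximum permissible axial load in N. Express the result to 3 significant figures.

281 N

C = D/d = 35.0/3.5 = 10.0000
K_W = (4C−1)/(4C−4) + 0.615/C = 39.000/36.000 + 0.0615 = 1.1448
τ_max = K·8FD/(πd³) → F_max = τ_allow·πd³/(8DK)
F_max = 669·π·3.5³/(8·35.0·1.1448) = 90111/320.55 = 281.11 N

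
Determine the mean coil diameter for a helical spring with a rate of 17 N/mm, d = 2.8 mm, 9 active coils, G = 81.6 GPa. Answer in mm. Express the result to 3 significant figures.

D = (Gd⁴/(8N_a·k))^(1/3) = (81.6×10³·2.8⁴/(8·9·17))^(1/3)
  = (4097.71)^(1/3) = 16.0022 mm

16.0 mm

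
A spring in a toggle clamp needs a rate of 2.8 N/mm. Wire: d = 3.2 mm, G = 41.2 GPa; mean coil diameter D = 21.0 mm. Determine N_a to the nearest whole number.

21

N_a = Gd⁴/(8D³k) = (41.2×10³ × 3.2⁴)/(8 × 21.0³ × 2.8)
    = 4.32013e+06 / 207446 = 20.83 → 21 coils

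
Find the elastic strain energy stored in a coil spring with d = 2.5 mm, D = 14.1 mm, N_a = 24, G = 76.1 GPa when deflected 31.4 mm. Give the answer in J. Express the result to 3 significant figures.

k = Gd⁴/(8D³N_a) = (76.1×10³)(2.5⁴)/(8·14.1³·24) = 5.5231 N/mm
U = ½kδ² = 0.5 × 5.5231 × 31.4² = 2722.8 N·mm = 2.7228 J

2.72 J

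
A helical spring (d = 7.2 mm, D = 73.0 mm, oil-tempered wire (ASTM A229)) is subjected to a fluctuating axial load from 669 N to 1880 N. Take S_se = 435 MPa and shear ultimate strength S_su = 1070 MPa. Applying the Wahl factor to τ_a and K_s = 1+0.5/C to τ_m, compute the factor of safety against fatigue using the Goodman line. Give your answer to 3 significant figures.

0.707

C = D/d = 73.0/7.2 = 10.1389; K_W = (4C−1)/(4C−4)+0.615/C = 1.1427; K_s = 1+0.5/C = 1.0493
F_a = (F_max−F_min)/2 = 605.5 N; F_m = (F_max+F_min)/2 = 1274.5 N
τ_a = K_W·8F_aD/(πd³) = 1.1427 × 301.56 = 344.6 MPa
τ_m = K_s·8F_mD/(πd³) = 1.0493 × 634.75 = 666.06 MPa
Goodman: 1/n_f = τ_a/S_se + τ_m/S_su = 344.6/435 + 666.06/1070 = 0.79219 + 0.62248 = 1.4147
n_f = 1/1.4147 = 0.7069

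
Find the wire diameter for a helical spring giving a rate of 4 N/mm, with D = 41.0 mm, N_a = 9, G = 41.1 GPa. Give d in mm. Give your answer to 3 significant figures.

d = (8D³N_a·k / G)^(1/4) = (8·41.0³·9·4 / (41.1×10³))^0.25
  = (482.95)^0.25 = 4.6879 mm

4.69 mm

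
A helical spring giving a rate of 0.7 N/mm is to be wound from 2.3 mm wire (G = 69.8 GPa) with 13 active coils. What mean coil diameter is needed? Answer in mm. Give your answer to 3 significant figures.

29.9 mm

D = (Gd⁴/(8N_a·k))^(1/3) = (69.8×10³·2.3⁴/(8·13·0.7))^(1/3)
  = (26830.9)^(1/3) = 29.9372 mm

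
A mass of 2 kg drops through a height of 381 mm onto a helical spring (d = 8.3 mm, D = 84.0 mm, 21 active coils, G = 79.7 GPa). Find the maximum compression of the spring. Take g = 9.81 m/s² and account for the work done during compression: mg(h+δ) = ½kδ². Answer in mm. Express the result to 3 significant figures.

k = Gd⁴/(8D³N_a) = (79.7×10³)(8.3⁴)/(8·84.0³·21) = 3.7986 N/mm
W = mg = 2 × 9.81 = 19.62 N
½kδ² − Wδ − Wh = 0 → δ = (W + √(W² + 2kWh))/k
δ = (19.62 + √(384.94 + 56790.7))/3.7986 = (19.62 + 239.11)/3.7986 = 68.113 mm

68.1 mm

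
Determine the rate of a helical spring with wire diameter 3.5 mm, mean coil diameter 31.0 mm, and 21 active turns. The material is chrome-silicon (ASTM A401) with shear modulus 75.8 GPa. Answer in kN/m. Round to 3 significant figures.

k = Gd⁴/(8D³N_a) = (75.8×10³ × 3.5⁴) / (8 × 31.0³ × 21)
  = 1.13747e+07 / 5.00489e+06 = 2.2727 N/mm

2.27 kN/m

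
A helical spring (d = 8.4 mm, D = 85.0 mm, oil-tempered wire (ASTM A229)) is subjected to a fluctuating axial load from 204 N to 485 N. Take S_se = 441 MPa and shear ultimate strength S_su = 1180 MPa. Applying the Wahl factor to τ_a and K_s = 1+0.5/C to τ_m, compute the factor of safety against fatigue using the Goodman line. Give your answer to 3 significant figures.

C = D/d = 85.0/8.4 = 10.1190; K_W = (4C−1)/(4C−4)+0.615/C = 1.1430; K_s = 1+0.5/C = 1.0494
F_a = (F_max−F_min)/2 = 140.5 N; F_m = (F_max+F_min)/2 = 344.5 N
τ_a = K_W·8F_aD/(πd³) = 1.1430 × 51.309 = 58.648 MPa
τ_m = K_s·8F_mD/(πd³) = 1.0494 × 125.81 = 132.03 MPa
Goodman: 1/n_f = τ_a/S_se + τ_m/S_su = 58.648/441 + 132.03/1180 = 0.13299 + 0.11189 = 0.24487
n_f = 1/0.24487 = 4.084

4.08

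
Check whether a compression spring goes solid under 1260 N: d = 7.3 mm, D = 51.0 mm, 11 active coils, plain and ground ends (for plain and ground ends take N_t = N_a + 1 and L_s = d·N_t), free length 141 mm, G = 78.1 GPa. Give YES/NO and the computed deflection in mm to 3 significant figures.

k = Gd⁴/(8D³N_a) = (78.1×10³)(7.3⁴)/(8·51.0³·11) = 19 N/mm
N_t = 12; L_s = 7.3·12 = 87.6 mm; δ_solid = L₀ − L_s = 141 − 87.6 = 53.4 mm
δ = F/k = 1260/19 = 66.316 mm
δ ≥ δ_solid → spring goes solid

YES, δ = 66.3 mm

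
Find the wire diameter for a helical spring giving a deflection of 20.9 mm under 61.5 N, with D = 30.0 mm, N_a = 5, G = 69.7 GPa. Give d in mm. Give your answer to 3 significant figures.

2.60 mm

Required rate k = F/δ = 61.5/20.9 = 2.9426 N/mm
d = (8D³N_a·k / G)^(1/4) = (8·30.0³·5·2.9426 / (69.7×10³))^0.25
  = (45.595)^0.25 = 2.5985 mm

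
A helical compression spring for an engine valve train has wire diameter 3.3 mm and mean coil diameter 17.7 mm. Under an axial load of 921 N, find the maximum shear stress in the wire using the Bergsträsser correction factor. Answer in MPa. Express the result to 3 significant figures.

1470 MPa

Spring index C = D/d = 17.7/3.3 = 5.3636
K_B = (4C+2)/(4C−3) = 23.455/18.455 = 1.2709
τ₀ = 8FD/(πd³) = 8·921·17.7/(π·3.3³) = 130414/112.9 = 1155.1 MPa
τ_max = K·τ₀ = 1.2709 × 1155.1 = 1468.1 MPa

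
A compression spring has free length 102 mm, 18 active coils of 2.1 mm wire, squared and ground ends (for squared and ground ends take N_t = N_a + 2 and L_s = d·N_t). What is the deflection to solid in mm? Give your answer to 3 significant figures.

N_t = 20; L_s = 2.1·20 = 42 mm
δ_solid = L₀ − L_s = 102 − 42 = 60 mm

60.0 mm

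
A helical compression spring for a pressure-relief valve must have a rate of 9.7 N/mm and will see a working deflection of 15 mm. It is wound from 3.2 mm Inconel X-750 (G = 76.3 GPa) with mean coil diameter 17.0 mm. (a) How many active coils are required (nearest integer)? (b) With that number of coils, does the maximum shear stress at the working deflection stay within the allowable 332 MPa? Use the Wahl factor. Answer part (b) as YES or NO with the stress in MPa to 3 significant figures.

(a) 21 coils; (b) YES, τ_max = 248 MPa

N_a = Gd⁴/(8D³k) = (76.3×10³)(3.2⁴)/(8·17.0³·9.7) = 20.99 → N_a = 21
Actual rate k = Gd⁴/(8D³·21) = 9.6932 N/mm
Working load F = kδ = 9.6932·15 = 145.4 N
C = 17.0/3.2 = 5.3125; K_W = (4C−1)/(4C−4)+0.615/C = 1.2897
τ_max = K_W·8FD/(πd³) = 1.2897·192.09 = 247.73 MPa
τ_max ≤ 332 MPa → acceptable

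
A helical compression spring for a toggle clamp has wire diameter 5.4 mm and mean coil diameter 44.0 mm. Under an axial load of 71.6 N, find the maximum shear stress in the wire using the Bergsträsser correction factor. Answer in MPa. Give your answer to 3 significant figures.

Spring index C = D/d = 44.0/5.4 = 8.1481
K_B = (4C+2)/(4C−3) = 34.593/29.593 = 1.1690
τ₀ = 8FD/(πd³) = 8·71.6·44.0/(π·5.4³) = 25203.2/494.69 = 50.948 MPa
τ_max = K·τ₀ = 1.1690 × 50.948 = 59.556 MPa

59.6 MPa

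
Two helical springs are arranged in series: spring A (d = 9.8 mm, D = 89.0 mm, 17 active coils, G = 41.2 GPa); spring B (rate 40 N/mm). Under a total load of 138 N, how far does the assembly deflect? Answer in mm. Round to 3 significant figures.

38.3 mm

k_A = Gd⁴/(8D³N_a) = (41.2×10³)(9.8⁴)/(8·89.0³·17) = 3.9636 N/mm
Series: 1/k_eq = 1/3.9636 + 1/40 = 0.27729; k_eq = 3.6063 N/mm
δ = F/k_eq = 138/3.6063 = 38.267 mm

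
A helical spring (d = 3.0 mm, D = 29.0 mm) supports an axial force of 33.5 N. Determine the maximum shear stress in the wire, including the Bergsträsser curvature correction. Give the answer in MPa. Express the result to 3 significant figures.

104 MPa

Spring index C = D/d = 29.0/3.0 = 9.6667
K_B = (4C+2)/(4C−3) = 40.667/35.667 = 1.1402
τ₀ = 8FD/(πd³) = 8·33.5·29.0/(π·3.0³) = 7772/84.823 = 91.626 MPa
τ_max = K·τ₀ = 1.1402 × 91.626 = 104.47 MPa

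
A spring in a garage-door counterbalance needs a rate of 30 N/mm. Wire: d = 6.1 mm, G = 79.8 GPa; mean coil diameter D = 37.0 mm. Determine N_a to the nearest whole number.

9

N_a = Gd⁴/(8D³k) = (79.8×10³ × 6.1⁴)/(8 × 37.0³ × 30)
    = 1.1049e+08 / 1.21567e+07 = 9.089 → 9 coils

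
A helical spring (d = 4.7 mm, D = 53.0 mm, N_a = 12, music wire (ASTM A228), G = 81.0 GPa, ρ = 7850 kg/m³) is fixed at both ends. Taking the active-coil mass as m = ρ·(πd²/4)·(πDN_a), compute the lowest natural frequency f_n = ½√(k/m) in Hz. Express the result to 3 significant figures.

50.4 Hz

k = Gd⁴/(8D³N_a) = (81.0×10³)(4.7⁴)/(8·53.0³·12) = 2.7655 N/mm = 2765.5 N/m
Wire length L = πDN_a = π·53.0·12 = 1998.1 mm
m = ρ·(πd²/4)·L = 7850 × 17.349×10⁻⁶ m² × 1.9981 m = 0.27212 kg
f_n = ½√(k/m) = 0.5·√(2765.5/0.27212) = 0.5·√(10163) = 50.405 Hz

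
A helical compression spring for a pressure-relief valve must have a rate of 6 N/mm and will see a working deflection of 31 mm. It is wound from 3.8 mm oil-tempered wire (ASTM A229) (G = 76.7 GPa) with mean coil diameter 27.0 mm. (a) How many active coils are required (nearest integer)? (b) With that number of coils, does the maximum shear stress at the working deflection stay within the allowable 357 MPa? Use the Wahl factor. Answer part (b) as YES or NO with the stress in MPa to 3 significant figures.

(a) 17 coils; (b) YES, τ_max = 281 MPa

N_a = Gd⁴/(8D³k) = (76.7×10³)(3.8⁴)/(8·27.0³·6) = 16.93 → N_a = 17
Actual rate k = Gd⁴/(8D³·17) = 5.9745 N/mm
Working load F = kδ = 5.9745·31 = 185.21 N
C = 27.0/3.8 = 7.1053; K_W = (4C−1)/(4C−4)+0.615/C = 1.2094
τ_max = K_W·8FD/(πd³) = 1.2094·232.07 = 280.66 MPa
τ_max ≤ 357 MPa → acceptable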